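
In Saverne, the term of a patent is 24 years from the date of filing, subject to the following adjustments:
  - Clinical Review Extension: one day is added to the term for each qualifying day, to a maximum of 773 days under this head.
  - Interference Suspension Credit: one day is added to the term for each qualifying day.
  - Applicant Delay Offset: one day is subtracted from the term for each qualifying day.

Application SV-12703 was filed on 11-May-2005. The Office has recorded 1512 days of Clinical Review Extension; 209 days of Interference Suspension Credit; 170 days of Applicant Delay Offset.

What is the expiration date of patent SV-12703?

2031-08-01

Base term: filing date + 24 years → 11 May 2029.
Clinical Review Extension: 1512 days claimed exceeds the 773-day cap, so +773 days → 23 June 2031.
Interference Suspension Credit: +209 days → 18 January 2032.
Applicant Delay Offset: −170 days → 1 August 2031.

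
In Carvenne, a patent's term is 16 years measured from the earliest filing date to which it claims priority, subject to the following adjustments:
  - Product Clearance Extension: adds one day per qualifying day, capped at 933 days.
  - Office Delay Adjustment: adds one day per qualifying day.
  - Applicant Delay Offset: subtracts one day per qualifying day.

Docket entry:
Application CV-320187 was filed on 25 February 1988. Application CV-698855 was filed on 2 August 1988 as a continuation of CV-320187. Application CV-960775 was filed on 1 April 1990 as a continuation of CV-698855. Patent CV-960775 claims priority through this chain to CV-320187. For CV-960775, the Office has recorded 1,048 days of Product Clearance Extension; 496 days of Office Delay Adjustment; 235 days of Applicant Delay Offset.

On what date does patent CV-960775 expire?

2007-06-03

Earliest priority filing: 25 February 1988.
Base term: 25 February 1988 + 16 years → 25 February 2004.
Product Clearance Extension: 1048 days claimed exceeds the 933-day cap, so +933 days → 15 September 2006.
Office Delay Adjustment: +496 days → 24 January 2008.
Applicant Delay Offset: −235 days → 3 June 2007.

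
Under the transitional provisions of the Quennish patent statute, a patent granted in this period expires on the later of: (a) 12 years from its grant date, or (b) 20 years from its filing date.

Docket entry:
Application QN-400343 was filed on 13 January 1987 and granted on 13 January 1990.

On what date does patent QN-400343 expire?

2007-01-13

(a) grant + 12 years → 13 January 2002.
(b) filing + 20 years → 13 January 2007.
Later of the two: 13 January 2007.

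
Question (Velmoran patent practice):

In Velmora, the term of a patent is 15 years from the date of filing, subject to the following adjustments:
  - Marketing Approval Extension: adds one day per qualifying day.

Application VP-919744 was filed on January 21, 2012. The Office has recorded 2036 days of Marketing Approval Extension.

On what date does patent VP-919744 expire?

August 18, 2032

Base term: filing date + 15 years → 21 January 2027.
Marketing Approval Extension: +2036 days → 18 August 2032.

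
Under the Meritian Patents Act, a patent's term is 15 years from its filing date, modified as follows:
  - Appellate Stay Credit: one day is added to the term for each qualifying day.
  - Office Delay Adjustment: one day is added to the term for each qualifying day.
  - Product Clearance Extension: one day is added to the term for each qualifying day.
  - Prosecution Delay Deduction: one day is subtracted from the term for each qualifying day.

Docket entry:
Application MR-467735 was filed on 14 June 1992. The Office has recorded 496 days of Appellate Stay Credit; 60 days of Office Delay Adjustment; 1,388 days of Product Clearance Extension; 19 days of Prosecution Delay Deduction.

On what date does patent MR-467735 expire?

September 20, 2012

Base term: filing date + 15 years → 14 June 2007.
Appellate Stay Credit: +496 days → 22 October 2008.
Office Delay Adjustment: +60 days → 21 December 2008.
Product Clearance Extension: +1388 days → 9 October 2012.
Prosecution Delay Deduction: −19 days → 20 September 2012.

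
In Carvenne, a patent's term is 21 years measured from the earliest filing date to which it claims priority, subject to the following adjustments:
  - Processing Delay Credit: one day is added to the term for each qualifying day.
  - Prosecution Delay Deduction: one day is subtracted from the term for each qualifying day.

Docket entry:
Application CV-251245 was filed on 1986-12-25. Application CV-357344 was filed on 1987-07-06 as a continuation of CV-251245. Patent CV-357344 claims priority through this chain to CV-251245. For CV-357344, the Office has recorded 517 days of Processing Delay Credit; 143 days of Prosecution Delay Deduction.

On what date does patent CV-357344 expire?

Earliest priority filing: 25 December 1986.
Base term: 25 December 1986 + 21 years → 25 December 2007.
Processing Delay Credit: +517 days → 25 May 2009.
Prosecution Delay Deduction: −143 days → 2 January 2009.

January 2, 2009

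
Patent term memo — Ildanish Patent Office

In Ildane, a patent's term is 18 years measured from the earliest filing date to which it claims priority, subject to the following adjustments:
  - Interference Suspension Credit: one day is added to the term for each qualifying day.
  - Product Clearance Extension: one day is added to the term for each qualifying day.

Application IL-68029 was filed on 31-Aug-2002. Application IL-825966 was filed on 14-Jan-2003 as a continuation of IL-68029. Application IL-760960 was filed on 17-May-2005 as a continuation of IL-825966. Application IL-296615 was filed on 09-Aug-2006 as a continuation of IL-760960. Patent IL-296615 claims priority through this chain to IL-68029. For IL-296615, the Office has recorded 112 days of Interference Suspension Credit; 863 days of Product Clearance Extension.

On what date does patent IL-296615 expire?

Earliest priority filing: 31 August 2002.
Base term: 31 August 2002 + 18 years → 31 August 2020.
Interference Suspension Credit: +112 days → 21 December 2020.
Product Clearance Extension: +863 days → 3 May 2023.

May 3, 2023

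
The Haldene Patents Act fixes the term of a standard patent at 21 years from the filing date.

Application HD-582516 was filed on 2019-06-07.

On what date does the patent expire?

June 7, 2040

Filing date + 21 years → 7 June 2040.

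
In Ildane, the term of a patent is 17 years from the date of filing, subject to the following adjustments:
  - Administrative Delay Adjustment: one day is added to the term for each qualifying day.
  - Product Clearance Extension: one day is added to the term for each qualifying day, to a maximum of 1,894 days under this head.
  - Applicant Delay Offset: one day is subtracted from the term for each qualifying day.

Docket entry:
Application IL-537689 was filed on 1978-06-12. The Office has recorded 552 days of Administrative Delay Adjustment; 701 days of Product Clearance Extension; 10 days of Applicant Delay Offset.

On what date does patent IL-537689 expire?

November 6, 1998

Base term: filing date + 17 years → 12 June 1995.
Administrative Delay Adjustment: +552 days → 15 December 1996.
Product Clearance Extension: 701 days (within the 1894-day cap) → +701 days → 16 November 1998.
Applicant Delay Offset: −10 days → 6 November 1998.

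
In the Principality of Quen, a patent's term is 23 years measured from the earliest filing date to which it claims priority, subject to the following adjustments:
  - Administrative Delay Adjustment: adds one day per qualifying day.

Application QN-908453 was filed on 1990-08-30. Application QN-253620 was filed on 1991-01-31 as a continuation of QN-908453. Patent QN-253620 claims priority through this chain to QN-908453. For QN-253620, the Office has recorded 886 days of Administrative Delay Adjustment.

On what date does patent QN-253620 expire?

2016-02-02

Earliest priority filing: 30 August 1990.
Base term: 30 August 1990 + 23 years → 30 August 2013.
Administrative Delay Adjustment: +886 days → 2 February 2016.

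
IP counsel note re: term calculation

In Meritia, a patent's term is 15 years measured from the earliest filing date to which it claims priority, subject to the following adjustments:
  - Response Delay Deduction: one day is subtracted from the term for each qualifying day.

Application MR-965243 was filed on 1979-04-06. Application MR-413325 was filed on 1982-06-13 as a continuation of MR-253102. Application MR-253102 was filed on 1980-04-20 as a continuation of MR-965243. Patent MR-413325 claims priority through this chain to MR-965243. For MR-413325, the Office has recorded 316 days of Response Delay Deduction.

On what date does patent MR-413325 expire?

Earliest priority filing: 6 April 1979.
Base term: 6 April 1979 + 15 years → 6 April 1994.
Response Delay Deduction: −316 days → 25 May 1993.

1993-05-25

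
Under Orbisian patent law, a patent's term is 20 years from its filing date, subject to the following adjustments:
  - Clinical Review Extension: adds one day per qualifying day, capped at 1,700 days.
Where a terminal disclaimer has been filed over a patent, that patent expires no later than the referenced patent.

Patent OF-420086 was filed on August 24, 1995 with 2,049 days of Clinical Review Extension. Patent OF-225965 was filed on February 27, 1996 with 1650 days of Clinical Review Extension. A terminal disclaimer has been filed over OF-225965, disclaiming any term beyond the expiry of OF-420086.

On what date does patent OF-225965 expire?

April 19, 2020

Natural term of OF-225965:
  Base: filing + 20 years → 27 February 2016.
  Clinical Review Extension: 1650 days (within the 1700-day cap) → +1650 days → 3 September 2020.
Expiry of referenced patent OF-420086:
  Base: filing + 20 years → 24 August 2015.
  Clinical Review Extension: 2049 days claimed exceeds the 1700-day cap, so +1700 days → 19 April 2020.
Terminal disclaimer: OF-225965 expires on the earlier of 3 September 2020 and 19 April 2020.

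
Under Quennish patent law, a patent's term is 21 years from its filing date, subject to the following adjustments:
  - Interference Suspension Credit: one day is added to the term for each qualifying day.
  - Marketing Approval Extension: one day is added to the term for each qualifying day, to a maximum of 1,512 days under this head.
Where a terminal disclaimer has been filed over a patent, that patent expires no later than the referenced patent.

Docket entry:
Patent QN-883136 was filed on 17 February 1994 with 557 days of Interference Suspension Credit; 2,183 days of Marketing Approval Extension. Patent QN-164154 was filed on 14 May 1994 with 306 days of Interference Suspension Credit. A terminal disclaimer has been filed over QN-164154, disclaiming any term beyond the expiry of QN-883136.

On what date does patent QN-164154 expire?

2016-03-15

Natural term of QN-164154:
  Base: filing + 21 years → 14 May 2015.
  Interference Suspension Credit: +306 days → 15 March 2016.
Expiry of referenced patent QN-883136:
  Base: filing + 21 years → 17 February 2015.
  Interference Suspension Credit: +557 days → 27 August 2016.
  Marketing Approval Extension: 2183 days claimed exceeds the 1512-day cap, so +1512 days → 17 October 2020.
Terminal disclaimer: QN-164154 expires on the earlier of 15 March 2016 and 17 October 2020.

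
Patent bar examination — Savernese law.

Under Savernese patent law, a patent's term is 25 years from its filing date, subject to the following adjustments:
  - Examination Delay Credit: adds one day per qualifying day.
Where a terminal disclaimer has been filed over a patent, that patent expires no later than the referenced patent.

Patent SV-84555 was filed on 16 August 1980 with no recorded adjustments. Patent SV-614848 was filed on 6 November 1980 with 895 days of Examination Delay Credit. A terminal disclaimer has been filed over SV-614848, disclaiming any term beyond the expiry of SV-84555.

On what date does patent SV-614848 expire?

Natural term of SV-614848:
  Base: filing + 25 years → 6 November 2005.
  Examination Delay Credit: +895 days → 19 April 2008.
Expiry of referenced patent SV-84555:
  Base: filing + 25 years → 16 August 2005.
Terminal disclaimer: SV-614848 expires on the earlier of 19 April 2008 and 16 August 2005.

August 16, 2005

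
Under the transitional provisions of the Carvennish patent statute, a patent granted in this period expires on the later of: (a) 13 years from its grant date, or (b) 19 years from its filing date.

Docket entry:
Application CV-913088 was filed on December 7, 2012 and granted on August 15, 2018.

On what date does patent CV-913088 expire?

2031-12-07

(a) grant + 13 years → 15 August 2031.
(b) filing + 19 years → 7 December 2031.
Later of the two: 7 December 2031.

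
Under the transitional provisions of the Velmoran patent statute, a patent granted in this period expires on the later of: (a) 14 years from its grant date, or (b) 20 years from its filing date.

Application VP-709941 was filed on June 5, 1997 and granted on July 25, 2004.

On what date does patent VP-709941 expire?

(a) grant + 14 years → 25 July 2018.
(b) filing + 20 years → 5 June 2017.
Later of the two: 25 July 2018.

2018-07-25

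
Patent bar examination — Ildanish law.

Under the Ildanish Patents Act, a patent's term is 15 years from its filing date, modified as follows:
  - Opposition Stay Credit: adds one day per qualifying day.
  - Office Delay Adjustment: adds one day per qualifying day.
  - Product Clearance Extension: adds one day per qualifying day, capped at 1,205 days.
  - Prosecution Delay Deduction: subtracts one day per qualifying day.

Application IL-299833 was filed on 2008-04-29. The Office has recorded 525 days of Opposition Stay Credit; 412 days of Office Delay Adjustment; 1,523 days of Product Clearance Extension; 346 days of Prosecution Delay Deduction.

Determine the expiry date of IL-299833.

2028-03-29

Base term: filing date + 15 years → 29 April 2023.
Opposition Stay Credit: +525 days → 5 October 2024.
Office Delay Adjustment: +412 days → 21 November 2025.
Product Clearance Extension: 1523 days claimed exceeds the 1205-day cap, so +1205 days → 10 March 2029.
Prosecution Delay Deduction: −346 days → 29 March 2028.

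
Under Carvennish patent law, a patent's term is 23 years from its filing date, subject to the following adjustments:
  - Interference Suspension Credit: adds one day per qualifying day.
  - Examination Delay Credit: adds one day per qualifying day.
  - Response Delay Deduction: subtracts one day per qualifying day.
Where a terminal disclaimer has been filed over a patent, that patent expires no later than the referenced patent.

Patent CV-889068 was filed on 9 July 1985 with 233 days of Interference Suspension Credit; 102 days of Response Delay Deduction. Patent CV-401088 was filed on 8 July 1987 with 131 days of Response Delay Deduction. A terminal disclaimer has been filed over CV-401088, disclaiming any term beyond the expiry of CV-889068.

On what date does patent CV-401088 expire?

Natural term of CV-401088:
  Base: filing + 23 years → 8 July 2010.
  Response Delay Deduction: −131 days → 27 February 2010.
Expiry of referenced patent CV-889068:
  Base: filing + 23 years → 9 July 2008.
  Interference Suspension Credit: +233 days → 27 February 2009.
  Response Delay Deduction: −102 days → 17 November 2008.
Terminal disclaimer: CV-401088 expires on the earlier of 27 February 2010 and 17 November 2008.

2008-11-17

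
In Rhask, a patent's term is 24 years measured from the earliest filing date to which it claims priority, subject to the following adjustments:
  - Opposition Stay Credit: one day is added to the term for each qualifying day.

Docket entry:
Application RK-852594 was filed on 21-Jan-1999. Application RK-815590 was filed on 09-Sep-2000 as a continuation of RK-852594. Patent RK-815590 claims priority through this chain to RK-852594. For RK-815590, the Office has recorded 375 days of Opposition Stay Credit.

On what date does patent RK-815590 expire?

Earliest priority filing: 21 January 1999.
Base term: 21 January 1999 + 24 years → 21 January 2023.
Opposition Stay Credit: +375 days → 31 January 2024.

2024-01-31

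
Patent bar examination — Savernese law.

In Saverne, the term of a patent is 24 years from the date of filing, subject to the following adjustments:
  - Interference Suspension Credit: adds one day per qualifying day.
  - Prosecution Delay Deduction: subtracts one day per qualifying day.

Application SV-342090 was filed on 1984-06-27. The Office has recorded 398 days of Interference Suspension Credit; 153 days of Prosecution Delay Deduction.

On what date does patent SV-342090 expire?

February 27, 2009

Base term: filing date + 24 years → 27 June 2008.
Interference Suspension Credit: +398 days → 30 July 2009.
Prosecution Delay Deduction: −153 days → 27 February 2009.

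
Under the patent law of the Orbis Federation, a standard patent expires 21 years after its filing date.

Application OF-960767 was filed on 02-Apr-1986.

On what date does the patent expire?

April 2, 2007

Filing date + 21 years → 2 April 2007.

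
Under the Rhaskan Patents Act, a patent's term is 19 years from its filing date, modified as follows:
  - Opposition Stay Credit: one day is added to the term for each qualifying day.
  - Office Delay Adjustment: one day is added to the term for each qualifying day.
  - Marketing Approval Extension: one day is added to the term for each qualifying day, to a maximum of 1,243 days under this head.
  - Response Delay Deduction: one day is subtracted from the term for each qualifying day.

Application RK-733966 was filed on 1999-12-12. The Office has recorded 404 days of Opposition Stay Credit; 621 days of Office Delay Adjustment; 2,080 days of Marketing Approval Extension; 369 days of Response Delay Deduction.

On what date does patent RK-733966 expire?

2024-02-23

Base term: filing date + 19 years → 12 December 2018.
Opposition Stay Credit: +404 days → 20 January 2020.
Office Delay Adjustment: +621 days → 2 October 2021.
Marketing Approval Extension: 2080 days claimed exceeds the 1243-day cap, so +1243 days → 26 February 2025.
Response Delay Deduction: −369 days → 23 February 2024.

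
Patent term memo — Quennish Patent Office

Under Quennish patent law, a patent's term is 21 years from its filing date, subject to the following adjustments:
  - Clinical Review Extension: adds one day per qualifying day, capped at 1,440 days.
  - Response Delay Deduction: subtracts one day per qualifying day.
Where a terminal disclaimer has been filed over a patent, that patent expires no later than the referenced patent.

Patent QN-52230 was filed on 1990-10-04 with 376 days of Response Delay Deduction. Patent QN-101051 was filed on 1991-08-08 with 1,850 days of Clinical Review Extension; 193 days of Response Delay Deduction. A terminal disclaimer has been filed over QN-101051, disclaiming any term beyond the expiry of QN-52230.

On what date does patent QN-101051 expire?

2010-09-23

Natural term of QN-101051:
  Base: filing + 21 years → 8 August 2012.
  Clinical Review Extension: 1850 days claimed exceeds the 1440-day cap, so +1440 days → 18 July 2016.
  Response Delay Deduction: −193 days → 7 January 2016.
Expiry of referenced patent QN-52230:
  Base: filing + 21 years → 4 October 2011.
  Response Delay Deduction: −376 days → 23 September 2010.
Terminal disclaimer: QN-101051 expires on the earlier of 7 January 2016 and 23 September 2010.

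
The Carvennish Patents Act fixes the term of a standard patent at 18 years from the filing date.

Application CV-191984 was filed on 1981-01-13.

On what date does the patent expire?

Filing date + 18 years → 13 January 1999.

January 13, 1999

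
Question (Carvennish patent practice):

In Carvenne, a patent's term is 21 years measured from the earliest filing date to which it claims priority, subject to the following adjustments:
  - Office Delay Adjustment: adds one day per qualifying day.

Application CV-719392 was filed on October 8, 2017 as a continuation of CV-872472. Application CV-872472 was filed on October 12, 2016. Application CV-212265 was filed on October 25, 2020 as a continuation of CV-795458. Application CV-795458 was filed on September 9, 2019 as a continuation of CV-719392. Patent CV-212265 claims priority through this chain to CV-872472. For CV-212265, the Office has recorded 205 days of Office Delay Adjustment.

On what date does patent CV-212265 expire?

Earliest priority filing: 12 October 2016.
Base term: 12 October 2016 + 21 years → 12 October 2037.
Office Delay Adjustment: +205 days → 5 May 2038.

2038-05-05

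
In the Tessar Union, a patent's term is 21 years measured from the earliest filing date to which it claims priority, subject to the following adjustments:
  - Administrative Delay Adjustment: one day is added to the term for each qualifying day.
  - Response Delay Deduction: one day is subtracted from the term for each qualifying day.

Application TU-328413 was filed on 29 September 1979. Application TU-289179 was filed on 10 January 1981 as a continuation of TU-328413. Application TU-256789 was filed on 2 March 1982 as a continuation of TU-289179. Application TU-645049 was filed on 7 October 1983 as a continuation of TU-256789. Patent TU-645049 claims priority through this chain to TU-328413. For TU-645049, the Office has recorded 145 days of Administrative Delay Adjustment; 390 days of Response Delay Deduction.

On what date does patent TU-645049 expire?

Earliest priority filing: 29 September 1979.
Base term: 29 September 1979 + 21 years → 29 September 2000.
Administrative Delay Adjustment: +145 days → 21 February 2001.
Response Delay Deduction: −390 days → 28 January 2000.

2000-01-28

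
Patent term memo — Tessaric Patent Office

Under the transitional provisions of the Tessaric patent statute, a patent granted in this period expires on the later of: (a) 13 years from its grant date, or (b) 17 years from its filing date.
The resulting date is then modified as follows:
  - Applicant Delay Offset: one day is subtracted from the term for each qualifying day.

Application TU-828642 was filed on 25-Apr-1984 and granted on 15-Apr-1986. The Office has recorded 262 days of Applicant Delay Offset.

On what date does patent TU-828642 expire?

August 6, 2000

(a) grant + 13 years → 15 April 1999.
(b) filing + 17 years → 25 April 2001.
Later of the two: 25 April 2001.
Applicant Delay Offset: −262 days → 6 August 2000.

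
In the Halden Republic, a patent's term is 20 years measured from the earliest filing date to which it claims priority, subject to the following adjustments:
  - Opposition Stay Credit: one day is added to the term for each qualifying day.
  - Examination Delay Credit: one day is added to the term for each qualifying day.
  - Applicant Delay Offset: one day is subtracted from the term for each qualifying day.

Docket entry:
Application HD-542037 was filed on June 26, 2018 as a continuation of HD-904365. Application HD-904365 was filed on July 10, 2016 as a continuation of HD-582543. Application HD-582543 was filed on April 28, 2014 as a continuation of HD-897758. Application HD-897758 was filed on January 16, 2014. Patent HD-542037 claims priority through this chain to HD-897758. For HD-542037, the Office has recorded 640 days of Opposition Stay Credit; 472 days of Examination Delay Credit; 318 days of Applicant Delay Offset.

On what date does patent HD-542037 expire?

Earliest priority filing: 16 January 2014.
Base term: 16 January 2014 + 20 years → 16 January 2034.
Opposition Stay Credit: +640 days → 18 October 2035.
Examination Delay Credit: +472 days → 1 February 2037.
Applicant Delay Offset: −318 days → 20 March 2036.

March 20, 2036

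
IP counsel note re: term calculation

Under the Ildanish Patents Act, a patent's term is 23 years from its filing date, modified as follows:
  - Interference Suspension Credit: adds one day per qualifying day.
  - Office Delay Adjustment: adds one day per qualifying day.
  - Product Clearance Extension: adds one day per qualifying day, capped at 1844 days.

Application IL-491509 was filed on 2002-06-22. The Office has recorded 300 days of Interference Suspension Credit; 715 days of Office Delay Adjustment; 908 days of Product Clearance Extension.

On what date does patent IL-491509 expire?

Base term: filing date + 23 years → 22 June 2025.
Interference Suspension Credit: +300 days → 18 April 2026.
Office Delay Adjustment: +715 days → 2 April 2028.
Product Clearance Extension: 908 days (within the 1844-day cap) → +908 days → 27 September 2030.

2030-09-27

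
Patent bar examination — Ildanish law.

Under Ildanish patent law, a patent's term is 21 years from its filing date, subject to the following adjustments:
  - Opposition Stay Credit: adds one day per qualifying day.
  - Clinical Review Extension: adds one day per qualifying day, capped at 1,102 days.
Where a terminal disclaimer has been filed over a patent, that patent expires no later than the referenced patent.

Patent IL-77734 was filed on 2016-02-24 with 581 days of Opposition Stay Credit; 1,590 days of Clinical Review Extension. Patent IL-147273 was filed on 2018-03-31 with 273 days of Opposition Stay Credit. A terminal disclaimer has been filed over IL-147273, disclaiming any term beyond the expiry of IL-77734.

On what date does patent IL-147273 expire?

Natural term of IL-147273:
  Base: filing + 21 years → 31 March 2039.
  Opposition Stay Credit: +273 days → 29 December 2039.
Expiry of referenced patent IL-77734:
  Base: filing + 21 years → 24 February 2037.
  Opposition Stay Credit: +581 days → 28 September 2038.
  Clinical Review Extension: 1590 days claimed exceeds the 1102-day cap, so +1102 days → 4 October 2041.
Terminal disclaimer: IL-147273 expires on the earlier of 29 December 2039 and 4 October 2041.

2039-12-29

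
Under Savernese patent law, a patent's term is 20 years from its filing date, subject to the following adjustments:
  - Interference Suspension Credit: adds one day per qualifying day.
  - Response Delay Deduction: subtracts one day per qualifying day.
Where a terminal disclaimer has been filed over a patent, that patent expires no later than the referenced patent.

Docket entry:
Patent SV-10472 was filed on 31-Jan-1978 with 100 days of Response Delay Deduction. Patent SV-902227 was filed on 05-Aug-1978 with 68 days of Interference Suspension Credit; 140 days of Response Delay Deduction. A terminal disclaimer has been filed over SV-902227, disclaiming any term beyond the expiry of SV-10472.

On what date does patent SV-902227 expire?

1997-10-23

Natural term of SV-902227:
  Base: filing + 20 years → 5 August 1998.
  Interference Suspension Credit: +68 days → 12 October 1998.
  Response Delay Deduction: −140 days → 25 May 1998.
Expiry of referenced patent SV-10472:
  Base: filing + 20 years → 31 January 1998.
  Response Delay Deduction: −100 days → 23 October 1997.
Terminal disclaimer: SV-902227 expires on the earlier of 25 May 1998 and 23 October 1997.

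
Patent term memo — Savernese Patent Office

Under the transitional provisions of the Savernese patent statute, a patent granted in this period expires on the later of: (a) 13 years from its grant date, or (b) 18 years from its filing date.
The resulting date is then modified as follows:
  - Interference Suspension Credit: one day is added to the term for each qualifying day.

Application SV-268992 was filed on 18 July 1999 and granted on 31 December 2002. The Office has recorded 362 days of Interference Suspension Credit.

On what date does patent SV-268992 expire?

(a) grant + 13 years → 31 December 2015.
(b) filing + 18 years → 18 July 2017.
Later of the two: 18 July 2017.
Interference Suspension Credit: +362 days → 15 July 2018.

July 15, 2018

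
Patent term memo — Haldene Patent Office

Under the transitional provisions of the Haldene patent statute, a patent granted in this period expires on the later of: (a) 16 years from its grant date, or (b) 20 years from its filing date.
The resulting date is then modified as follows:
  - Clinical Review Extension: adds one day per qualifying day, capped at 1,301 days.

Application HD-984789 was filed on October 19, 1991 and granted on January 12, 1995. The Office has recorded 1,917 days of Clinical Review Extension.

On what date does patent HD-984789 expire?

2015-05-12

(a) grant + 16 years → 12 January 2011.
(b) filing + 20 years → 19 October 2011.
Later of the two: 19 October 2011.
Clinical Review Extension: 1917 days claimed exceeds the 1301-day cap, so +1301 days → 12 May 2015.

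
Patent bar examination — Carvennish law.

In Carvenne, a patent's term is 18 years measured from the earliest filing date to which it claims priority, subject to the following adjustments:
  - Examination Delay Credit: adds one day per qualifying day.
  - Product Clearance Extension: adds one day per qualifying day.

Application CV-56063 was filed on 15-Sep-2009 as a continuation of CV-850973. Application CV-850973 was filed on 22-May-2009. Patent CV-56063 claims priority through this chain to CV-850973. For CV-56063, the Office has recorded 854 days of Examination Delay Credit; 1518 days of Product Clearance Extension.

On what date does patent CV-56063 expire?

2033-11-18

Earliest priority filing: 22 May 2009.
Base term: 22 May 2009 + 18 years → 22 May 2027.
Examination Delay Credit: +854 days → 22 September 2029.
Product Clearance Extension: +1518 days → 18 November 2033.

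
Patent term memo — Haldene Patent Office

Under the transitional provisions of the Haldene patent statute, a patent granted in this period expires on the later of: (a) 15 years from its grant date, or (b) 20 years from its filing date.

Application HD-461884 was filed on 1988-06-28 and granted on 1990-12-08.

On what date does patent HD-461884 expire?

(a) grant + 15 years → 8 December 2005.
(b) filing + 20 years → 28 June 2008.
Later of the two: 28 June 2008.

2008-06-28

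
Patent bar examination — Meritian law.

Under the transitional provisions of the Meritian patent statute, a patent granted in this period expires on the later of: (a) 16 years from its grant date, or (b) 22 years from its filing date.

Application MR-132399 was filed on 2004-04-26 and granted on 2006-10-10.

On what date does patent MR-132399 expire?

April 26, 2026

(a) grant + 16 years → 10 October 2022.
(b) filing + 22 years → 26 April 2026.
Later of the two: 26 April 2026.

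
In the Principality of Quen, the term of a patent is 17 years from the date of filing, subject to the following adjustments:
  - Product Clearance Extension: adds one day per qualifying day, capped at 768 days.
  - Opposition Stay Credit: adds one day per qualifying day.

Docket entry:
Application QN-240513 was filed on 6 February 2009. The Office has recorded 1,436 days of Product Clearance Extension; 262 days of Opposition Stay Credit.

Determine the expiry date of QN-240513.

2028-12-02

Base term: filing date + 17 years → 6 February 2026.
Product Clearance Extension: 1436 days claimed exceeds the 768-day cap, so +768 days → 15 March 2028.
Opposition Stay Credit: +262 days → 2 December 2028.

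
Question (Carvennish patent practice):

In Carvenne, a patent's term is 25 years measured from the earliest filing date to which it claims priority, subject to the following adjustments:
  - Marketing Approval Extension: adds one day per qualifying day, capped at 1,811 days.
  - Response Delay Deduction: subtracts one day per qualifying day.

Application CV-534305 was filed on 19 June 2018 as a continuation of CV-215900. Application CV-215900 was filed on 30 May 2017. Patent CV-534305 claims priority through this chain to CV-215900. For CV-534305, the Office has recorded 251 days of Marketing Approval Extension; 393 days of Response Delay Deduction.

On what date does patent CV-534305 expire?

January 8, 2042

Earliest priority filing: 30 May 2017.
Base term: 30 May 2017 + 25 years → 30 May 2042.
Marketing Approval Extension: 251 days (within the 1811-day cap) → +251 days → 5 February 2043.
Response Delay Deduction: −393 days → 8 January 2042.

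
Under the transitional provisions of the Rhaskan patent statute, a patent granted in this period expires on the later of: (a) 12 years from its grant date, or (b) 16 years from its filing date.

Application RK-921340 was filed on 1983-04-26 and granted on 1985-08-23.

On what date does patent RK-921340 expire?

(a) grant + 12 years → 23 August 1997.
(b) filing + 16 years → 26 April 1999.
Later of the two: 26 April 1999.

1999-04-26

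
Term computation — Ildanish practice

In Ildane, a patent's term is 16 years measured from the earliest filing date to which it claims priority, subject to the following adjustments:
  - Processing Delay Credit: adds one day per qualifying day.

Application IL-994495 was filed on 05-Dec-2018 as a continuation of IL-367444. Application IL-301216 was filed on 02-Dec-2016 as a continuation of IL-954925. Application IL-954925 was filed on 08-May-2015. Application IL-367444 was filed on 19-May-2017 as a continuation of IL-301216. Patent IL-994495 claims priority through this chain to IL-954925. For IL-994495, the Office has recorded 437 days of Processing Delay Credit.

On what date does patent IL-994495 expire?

2032-07-18

Earliest priority filing: 8 May 2015.
Base term: 8 May 2015 + 16 years → 8 May 2031.
Processing Delay Credit: +437 days → 18 July 2032.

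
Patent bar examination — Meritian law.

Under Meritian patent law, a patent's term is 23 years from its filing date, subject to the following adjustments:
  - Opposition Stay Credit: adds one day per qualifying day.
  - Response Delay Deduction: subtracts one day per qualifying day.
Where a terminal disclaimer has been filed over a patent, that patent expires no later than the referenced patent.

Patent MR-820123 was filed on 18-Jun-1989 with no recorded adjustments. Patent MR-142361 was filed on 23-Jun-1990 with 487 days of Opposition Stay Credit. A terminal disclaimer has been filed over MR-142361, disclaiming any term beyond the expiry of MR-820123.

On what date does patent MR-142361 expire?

2012-06-18

Natural term of MR-142361:
  Base: filing + 23 years → 23 June 2013.
  Opposition Stay Credit: +487 days → 23 October 2014.
Expiry of referenced patent MR-820123:
  Base: filing + 23 years → 18 June 2012.
Terminal disclaimer: MR-142361 expires on the earlier of 23 October 2014 and 18 June 2012.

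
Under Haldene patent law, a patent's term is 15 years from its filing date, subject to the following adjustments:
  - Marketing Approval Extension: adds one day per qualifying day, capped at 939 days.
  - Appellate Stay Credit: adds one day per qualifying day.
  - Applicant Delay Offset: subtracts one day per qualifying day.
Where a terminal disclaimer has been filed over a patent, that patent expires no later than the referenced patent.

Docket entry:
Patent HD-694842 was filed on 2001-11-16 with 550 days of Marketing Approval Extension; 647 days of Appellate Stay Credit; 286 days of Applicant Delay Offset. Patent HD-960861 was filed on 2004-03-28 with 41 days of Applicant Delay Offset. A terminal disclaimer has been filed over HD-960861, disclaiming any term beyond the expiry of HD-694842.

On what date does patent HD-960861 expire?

February 15, 2019

Natural term of HD-960861:
  Base: filing + 15 years → 28 March 2019.
  Applicant Delay Offset: −41 days → 15 February 2019.
Expiry of referenced patent HD-694842:
  Base: filing + 15 years → 16 November 2016.
  Marketing Approval Extension: 550 days (within the 939-day cap) → +550 days → 20 May 2018.
  Appellate Stay Credit: +647 days → 26 February 2020.
  Applicant Delay Offset: −286 days → 16 May 2019.
Terminal disclaimer: HD-960861 expires on the earlier of 15 February 2019 and 16 May 2019.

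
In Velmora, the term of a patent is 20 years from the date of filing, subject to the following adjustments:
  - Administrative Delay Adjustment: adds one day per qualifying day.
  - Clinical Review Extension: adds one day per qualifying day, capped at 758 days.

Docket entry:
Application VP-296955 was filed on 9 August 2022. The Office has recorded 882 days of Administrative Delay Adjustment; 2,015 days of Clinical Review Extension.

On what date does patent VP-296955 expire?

2047-02-04

Base term: filing date + 20 years → 9 August 2042.
Administrative Delay Adjustment: +882 days → 7 January 2045.
Clinical Review Extension: 2015 days claimed exceeds the 758-day cap, so +758 days → 4 February 2047.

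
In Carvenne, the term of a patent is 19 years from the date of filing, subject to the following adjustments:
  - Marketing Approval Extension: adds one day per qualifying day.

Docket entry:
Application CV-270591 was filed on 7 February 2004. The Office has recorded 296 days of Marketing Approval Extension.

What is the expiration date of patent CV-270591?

November 30, 2023

Base term: filing date + 19 years → 7 February 2023.
Marketing Approval Extension: +296 days → 30 November 2023.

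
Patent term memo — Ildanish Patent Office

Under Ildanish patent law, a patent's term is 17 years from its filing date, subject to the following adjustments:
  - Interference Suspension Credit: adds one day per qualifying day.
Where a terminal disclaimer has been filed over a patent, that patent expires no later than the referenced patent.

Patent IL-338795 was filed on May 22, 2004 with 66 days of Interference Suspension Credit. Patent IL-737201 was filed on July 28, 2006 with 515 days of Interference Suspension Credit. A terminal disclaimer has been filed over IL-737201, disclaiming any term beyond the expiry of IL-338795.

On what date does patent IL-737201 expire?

July 27, 2021

Natural term of IL-737201:
  Base: filing + 17 years → 28 July 2023.
  Interference Suspension Credit: +515 days → 24 December 2024.
Expiry of referenced patent IL-338795:
  Base: filing + 17 years → 22 May 2021.
  Interference Suspension Credit: +66 days → 27 July 2021.
Terminal disclaimer: IL-737201 expires on the earlier of 24 December 2024 and 27 July 2021.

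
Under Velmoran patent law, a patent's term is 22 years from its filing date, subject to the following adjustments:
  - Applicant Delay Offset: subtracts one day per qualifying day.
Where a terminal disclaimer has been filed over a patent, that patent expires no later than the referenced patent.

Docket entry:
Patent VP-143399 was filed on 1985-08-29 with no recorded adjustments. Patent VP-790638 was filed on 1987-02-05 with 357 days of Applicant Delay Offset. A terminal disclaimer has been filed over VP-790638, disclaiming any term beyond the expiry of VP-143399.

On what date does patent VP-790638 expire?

August 29, 2007

Natural term of VP-790638:
  Base: filing + 22 years → 5 February 2009.
  Applicant Delay Offset: −357 days → 14 February 2008.
Expiry of referenced patent VP-143399:
  Base: filing + 22 years → 29 August 2007.
Terminal disclaimer: VP-790638 expires on the earlier of 14 February 2008 and 29 August 2007.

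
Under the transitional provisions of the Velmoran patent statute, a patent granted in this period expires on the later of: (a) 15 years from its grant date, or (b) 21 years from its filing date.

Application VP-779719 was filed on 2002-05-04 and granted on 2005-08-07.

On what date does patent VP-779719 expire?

(a) grant + 15 years → 7 August 2020.
(b) filing + 21 years → 4 May 2023.
Later of the two: 4 May 2023.

May 4, 2023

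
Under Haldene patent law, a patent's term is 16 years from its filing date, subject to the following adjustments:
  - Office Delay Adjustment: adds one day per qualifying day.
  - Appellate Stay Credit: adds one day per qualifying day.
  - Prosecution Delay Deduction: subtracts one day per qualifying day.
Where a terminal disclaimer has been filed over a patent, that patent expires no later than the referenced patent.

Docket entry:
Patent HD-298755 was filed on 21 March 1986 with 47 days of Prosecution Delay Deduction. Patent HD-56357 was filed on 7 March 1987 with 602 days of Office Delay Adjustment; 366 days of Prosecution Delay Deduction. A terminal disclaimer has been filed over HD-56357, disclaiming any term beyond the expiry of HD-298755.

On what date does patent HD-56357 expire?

February 2, 2002

Natural term of HD-56357:
  Base: filing + 16 years → 7 March 2003.
  Office Delay Adjustment: +602 days → 29 October 2004.
  Prosecution Delay Deduction: −366 days → 29 October 2003.
Expiry of referenced patent HD-298755:
  Base: filing + 16 years → 21 March 2002.
  Prosecution Delay Deduction: −47 days → 2 February 2002.
Terminal disclaimer: HD-56357 expires on the earlier of 29 October 2003 and 2 February 2002.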